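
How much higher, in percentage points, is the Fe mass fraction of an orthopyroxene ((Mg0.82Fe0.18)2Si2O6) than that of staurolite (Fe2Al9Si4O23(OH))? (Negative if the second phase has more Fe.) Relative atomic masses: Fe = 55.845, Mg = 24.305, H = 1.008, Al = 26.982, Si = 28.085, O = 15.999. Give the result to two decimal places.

Fe in (Mg0.82Fe0.18)2Si2O6: molar mass 212.128 g/mol; 0.36×55.845 = 20.104 g → 9.48 wt%.
Fe in Fe2Al9Si4O23(OH): molar mass 851.852 g/mol; 2×55.845 = 111.690 g → 13.11 wt%.
Difference = 9.48 − 13.11 = -3.63 percentage points.

-3.63 percentage points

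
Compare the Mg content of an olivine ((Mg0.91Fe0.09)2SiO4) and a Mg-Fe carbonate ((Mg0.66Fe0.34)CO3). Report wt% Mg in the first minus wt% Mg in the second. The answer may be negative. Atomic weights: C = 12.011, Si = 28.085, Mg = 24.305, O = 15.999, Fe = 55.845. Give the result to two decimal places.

13.34 percentage points

First mineral: 44.235 g Mg in 146.368 g formula = 30.22 wt% Mg.
Second mineral: 16.041 g Mg in 95.037 g formula = 16.88 wt% Mg.
30.22% − 16.88% gives a difference of 13.34 percentage points.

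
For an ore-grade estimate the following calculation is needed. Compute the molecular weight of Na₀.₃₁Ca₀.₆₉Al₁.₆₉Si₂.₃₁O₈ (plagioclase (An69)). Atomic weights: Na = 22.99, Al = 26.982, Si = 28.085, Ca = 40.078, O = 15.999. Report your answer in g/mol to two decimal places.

273.25 g/mol

M = 0.31(22.99) + 0.69(40.078) + 1.69(26.982) + 2.31(28.085) + 8(15.999)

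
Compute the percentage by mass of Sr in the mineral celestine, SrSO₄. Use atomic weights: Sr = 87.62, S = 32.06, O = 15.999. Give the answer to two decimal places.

Formula mass = 1×87.62 + 1×32.06 + 4×15.999 = 183.676 g/mol, of which 87.620 g is Sr.
So Sr makes up 87.620/183.676 = 0.4770 of the mass, i.e. 47.70%.

47.70 weight percent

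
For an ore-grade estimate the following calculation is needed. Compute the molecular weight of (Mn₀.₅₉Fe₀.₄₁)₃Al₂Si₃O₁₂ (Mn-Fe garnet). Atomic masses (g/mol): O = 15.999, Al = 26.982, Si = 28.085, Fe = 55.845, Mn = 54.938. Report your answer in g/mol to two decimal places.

496.14 g/mol

The formula mass is the sum 1.77×54.938 + 1.23×55.845 + 2×26.982 + 3×28.085 + 12×15.999.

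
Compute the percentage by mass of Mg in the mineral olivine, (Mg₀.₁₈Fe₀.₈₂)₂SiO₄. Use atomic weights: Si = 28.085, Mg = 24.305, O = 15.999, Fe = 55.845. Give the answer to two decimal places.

4.55 mass %

Molar mass of (Mg₀.₁₈Fe₀.₈₂)₂SiO₄: 0.36×24.305 + 1.64×55.845 + 1×28.085 + 4×15.999 = 192.417 g/mol.
Mass of Mg per formula unit: 0.36 × 24.305 = 8.750 g.
Weight fraction Mg = 8.750 / 192.417 = 0.0455.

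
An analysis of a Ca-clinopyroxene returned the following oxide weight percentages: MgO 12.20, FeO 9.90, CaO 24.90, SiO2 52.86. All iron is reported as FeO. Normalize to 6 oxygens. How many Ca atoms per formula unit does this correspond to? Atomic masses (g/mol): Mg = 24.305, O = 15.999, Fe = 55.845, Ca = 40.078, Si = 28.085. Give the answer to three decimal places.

1.008 Ca apfu

MgO (M=40.304): mol = 0.30270; Mg = 0.30270, O = 0.30270.
FeO (M=71.844): mol = 0.13780; Fe = 0.13780, O = 0.13780.
CaO (M=56.077): mol = 0.44403; Ca = 0.44403, O = 0.44403.
SiO2 (M=60.083): mol = 0.87978; Si = 0.87978, O = 1.75956.
ΣO = 2.64409; factor = 6/ΣO = 2.26921.
Ca apfu = 0.44403 × 2.26921 = 1.008.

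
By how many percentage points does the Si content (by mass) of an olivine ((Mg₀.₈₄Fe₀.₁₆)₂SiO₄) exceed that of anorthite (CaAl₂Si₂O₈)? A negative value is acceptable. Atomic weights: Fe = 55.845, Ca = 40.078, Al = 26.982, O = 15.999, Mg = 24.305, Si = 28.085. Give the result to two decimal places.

-1.56 percentage points

M((Mg₀.₈₄Fe₀.₁₆)₂SiO₄) = 150.784 g/mol, so wt% Si = 28.085/150.784 × 100 = 18.63%.
M(CaAl₂Si₂O₈) = 278.204 g/mol, so wt% Si = 56.170/278.204 × 100 = 20.19%.
18.63 − 20.19 = -1.56 pp.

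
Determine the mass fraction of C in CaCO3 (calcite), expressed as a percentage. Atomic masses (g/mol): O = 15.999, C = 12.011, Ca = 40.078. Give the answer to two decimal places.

12.00 mass %

Molar mass of CaCO3: 1×40.078 + 1×12.011 + 3×15.999 = 100.086 g/mol.
Mass of C per formula unit: 1 × 12.011 = 12.011 g.
Weight fraction C = 12.011 / 100.086 = 0.1200.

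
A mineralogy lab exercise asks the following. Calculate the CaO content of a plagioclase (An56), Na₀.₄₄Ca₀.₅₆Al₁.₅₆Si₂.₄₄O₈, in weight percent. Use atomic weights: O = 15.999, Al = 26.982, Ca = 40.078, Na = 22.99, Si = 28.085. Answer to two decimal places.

11.58 wt%

Formula mass = 271.171 g/mol.
0.56 Ca → 0.5600 mol CaO per formula unit; M(CaO) = 56.077, so CaO mass = 31.403 g.
31.403/271.171 × 100 = 11.58 wt%.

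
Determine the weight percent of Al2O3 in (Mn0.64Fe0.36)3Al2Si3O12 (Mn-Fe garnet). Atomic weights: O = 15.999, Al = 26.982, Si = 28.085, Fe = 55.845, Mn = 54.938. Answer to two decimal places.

Molar mass of (Mn0.64Fe0.36)3Al2Si3O12 = 1.92·54.938 + 1.08·55.845 + 2·26.982 + 3·28.085 + 12·15.999 = 496.001 g/mol.
Each formula unit contains 2 Al, equivalent to 2/2 = 1.0000 mol Al2O3.
M(Al2O3) = 2×26.982 + 3×15.999 = 101.961 g/mol.
Mass of Al2O3 per formula unit = 1.0000 × 101.961 = 101.961 g.
Al2O3 wt% = 101.961 / 496.001 × 100 = 20.56%.

20.56 wt%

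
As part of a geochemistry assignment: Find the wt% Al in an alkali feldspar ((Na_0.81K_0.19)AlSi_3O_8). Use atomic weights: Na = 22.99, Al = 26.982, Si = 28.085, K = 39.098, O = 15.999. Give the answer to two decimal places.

10.17 wt%

M((Na_0.81K_0.19)AlSi_3O_8) = 265.280 g/mol.
Al contributes 1 × 26.982 = 26.982 g per mole.
26.982/265.280 = 0.1017 → 10.17%.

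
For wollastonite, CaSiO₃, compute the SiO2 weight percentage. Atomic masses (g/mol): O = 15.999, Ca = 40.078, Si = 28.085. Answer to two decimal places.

51.72 wt%

Formula mass = 116.160 g/mol.
1 Si → 1.0000 mol SiO2 per formula unit; M(SiO2) = 60.083, so SiO2 mass = 60.083 g.
60.083/116.160 × 100 = 51.72 wt%.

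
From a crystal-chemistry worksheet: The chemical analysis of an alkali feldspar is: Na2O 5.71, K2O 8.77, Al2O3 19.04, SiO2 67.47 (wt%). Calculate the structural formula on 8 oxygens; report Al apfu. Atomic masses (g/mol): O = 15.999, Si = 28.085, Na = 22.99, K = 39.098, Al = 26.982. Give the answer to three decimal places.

5.71 wt% Na2O ÷ 61.979 g/mol = 0.09213 mol, giving 0.18426 Na and 0.09213 O.
8.77 wt% K2O ÷ 94.195 g/mol = 0.09310 mol, giving 0.18620 K and 0.09310 O.
19.04 wt% Al2O3 ÷ 101.961 g/mol = 0.18674 mol, giving 0.37348 Al and 0.56022 O.
67.47 wt% SiO2 ÷ 60.083 g/mol = 1.12295 mol, giving 1.12295 Si and 2.24590 O.
Oxygen sums to 2.99135; scaling by 8/2.99135 = 2.67438 puts the formula on 8 O.
Al: 0.37348 × 2.67438 = 0.999 atoms per formula unit.

0.999 Al apfu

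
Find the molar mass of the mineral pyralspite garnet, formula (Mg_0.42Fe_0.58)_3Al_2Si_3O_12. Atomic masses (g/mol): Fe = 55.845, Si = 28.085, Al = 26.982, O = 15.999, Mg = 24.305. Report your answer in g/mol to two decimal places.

458.00 g/mol

The formula mass is the sum 1.26(24.305) + 1.74(55.845) + 2(26.982) + 3(28.085) + 12(15.999).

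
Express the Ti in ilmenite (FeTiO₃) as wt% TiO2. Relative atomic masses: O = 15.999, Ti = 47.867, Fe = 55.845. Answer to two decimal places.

Formula mass = 151.709 g/mol.
1 Ti → 1.0000 mol TiO2 per formula unit; M(TiO2) = 79.865, so TiO2 mass = 79.865 g.
79.865/151.709 × 100 = 52.64 wt%.

52.64 wt%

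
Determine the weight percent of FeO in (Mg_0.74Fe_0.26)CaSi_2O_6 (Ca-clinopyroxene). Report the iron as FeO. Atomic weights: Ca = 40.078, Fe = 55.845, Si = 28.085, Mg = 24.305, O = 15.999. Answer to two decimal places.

Molar mass of (Mg_0.74Fe_0.26)CaSi_2O_6 = 0.74×24.305 + 0.26×55.845 + 1×40.078 + 2×28.085 + 6×15.999 = 224.747 g/mol.
Each formula unit contains 0.26 Fe, equivalent to 0.26/1 = 0.2600 mol FeO.
M(FeO) = 1×55.845 + 1×15.999 = 71.844 g/mol.
Mass of FeO per formula unit = 0.2600 × 71.844 = 18.679 g.
FeO wt% = 18.679 / 224.747 × 100 = 8.31%.

8.31 wt%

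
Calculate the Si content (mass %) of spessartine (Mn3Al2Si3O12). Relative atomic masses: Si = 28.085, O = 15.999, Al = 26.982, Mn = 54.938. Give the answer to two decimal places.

Formula mass = 3×54.938 + 2×26.982 + 3×28.085 + 12×15.999 = 495.021 g/mol, of which 84.255 g is Si.
So Si makes up 84.255/495.021 = 0.1702 of the mass, i.e. 17.02%.

17.02 mass %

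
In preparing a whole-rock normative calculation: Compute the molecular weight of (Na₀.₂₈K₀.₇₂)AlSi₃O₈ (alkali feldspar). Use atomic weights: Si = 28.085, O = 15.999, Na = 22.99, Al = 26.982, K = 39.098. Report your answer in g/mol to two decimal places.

Na: 0.28 × 22.99 = 6.4372
K: 0.72 × 39.098 = 28.1506
Al: 1 × 26.982 = 26.9820
Si: 3 × 28.085 = 84.2550
O: 8 × 15.999 = 127.9920
Summing the contributions gives the formula mass.

273.82 g/mol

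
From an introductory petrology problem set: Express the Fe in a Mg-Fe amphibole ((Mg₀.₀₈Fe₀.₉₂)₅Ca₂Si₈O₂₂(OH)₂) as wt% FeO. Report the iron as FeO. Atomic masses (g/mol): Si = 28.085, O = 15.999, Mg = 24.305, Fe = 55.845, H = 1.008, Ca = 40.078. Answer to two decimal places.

Molar mass of (Mg₀.₀₈Fe₀.₉₂)₅Ca₂Si₈O₂₂(OH)₂ = 0.40*24.305 + 4.60*55.845 + 2*40.078 + 8*28.085 + 24*15.999 + 2*1.008 = 957.437 g/mol.
Each formula unit contains 4.60 Fe, equivalent to 4.60/1 = 4.6000 mol FeO.
M(FeO) = 1×55.845 + 1×15.999 = 71.844 g/mol.
Mass of FeO per formula unit = 4.6000 × 71.844 = 330.482 g.
FeO wt% = 330.482 / 957.437 × 100 = 34.52%.

34.52 wt%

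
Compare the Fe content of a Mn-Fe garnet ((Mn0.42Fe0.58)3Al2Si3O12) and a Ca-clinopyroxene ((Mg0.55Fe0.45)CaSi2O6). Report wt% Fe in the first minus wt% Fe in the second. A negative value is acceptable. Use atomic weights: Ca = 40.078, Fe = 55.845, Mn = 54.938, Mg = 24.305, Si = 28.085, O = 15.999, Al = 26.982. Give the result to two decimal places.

M((Mn0.42Fe0.58)3Al2Si3O12) = 496.599 g/mol, so wt% Fe = 97.170/496.599 × 100 = 19.57%.
M((Mg0.55Fe0.45)CaSi2O6) = 230.740 g/mol, so wt% Fe = 25.130/230.740 × 100 = 10.89%.
19.57 − 10.89 = 8.68 pp.

8.68 percentage points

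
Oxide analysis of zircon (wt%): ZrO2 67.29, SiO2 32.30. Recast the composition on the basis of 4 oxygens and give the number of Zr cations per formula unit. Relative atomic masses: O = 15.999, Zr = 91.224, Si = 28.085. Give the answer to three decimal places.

67.29 wt% ZrO2 ÷ 123.222 g/mol = 0.54609 mol, giving 0.54609 Zr and 1.09218 O.
32.30 wt% SiO2 ÷ 60.083 g/mol = 0.53759 mol, giving 0.53759 Si and 1.07518 O.
Oxygen sums to 2.16736; scaling by 4/2.16736 = 1.84556 puts the formula on 4 O.
Zr: 0.54609 × 1.84556 = 1.008 atoms per formula unit.

1.008 Zr apfu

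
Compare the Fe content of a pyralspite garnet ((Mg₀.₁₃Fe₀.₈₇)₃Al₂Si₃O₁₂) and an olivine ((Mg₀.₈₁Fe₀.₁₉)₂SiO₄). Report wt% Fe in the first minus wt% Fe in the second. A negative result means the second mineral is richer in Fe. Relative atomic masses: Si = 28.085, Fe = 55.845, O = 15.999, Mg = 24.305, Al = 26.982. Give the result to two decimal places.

M((Mg₀.₁₃Fe₀.₈₇)₃Al₂Si₃O₁₂) = 485.441 g/mol, so wt% Fe = 145.755/485.441 × 100 = 30.03%.
M((Mg₀.₈₁Fe₀.₁₉)₂SiO₄) = 152.676 g/mol, so wt% Fe = 21.221/152.676 × 100 = 13.90%.
30.03 − 13.90 = 16.13 pp.

16.13 percentage points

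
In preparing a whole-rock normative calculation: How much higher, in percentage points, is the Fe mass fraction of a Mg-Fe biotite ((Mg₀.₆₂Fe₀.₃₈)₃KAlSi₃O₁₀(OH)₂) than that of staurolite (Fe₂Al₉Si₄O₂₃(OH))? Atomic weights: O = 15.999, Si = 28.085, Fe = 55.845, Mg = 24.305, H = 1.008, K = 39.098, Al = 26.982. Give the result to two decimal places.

0.94 percentage points

M((Mg₀.₆₂Fe₀.₃₈)₃KAlSi₃O₁₀(OH)₂) = 453.210 g/mol, so wt% Fe = 63.663/453.210 × 100 = 14.05%.
M(Fe₂Al₉Si₄O₂₃(OH)) = 851.852 g/mol, so wt% Fe = 111.690/851.852 × 100 = 13.11%.
14.05 − 13.11 = 0.94 pp.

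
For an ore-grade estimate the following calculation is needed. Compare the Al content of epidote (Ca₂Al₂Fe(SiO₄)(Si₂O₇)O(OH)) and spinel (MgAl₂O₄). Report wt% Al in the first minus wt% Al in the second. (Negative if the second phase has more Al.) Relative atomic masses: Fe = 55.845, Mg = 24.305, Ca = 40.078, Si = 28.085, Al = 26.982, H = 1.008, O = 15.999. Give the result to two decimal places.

-26.76 percentage points

First mineral: 53.964 g Al in 483.215 g formula = 11.17 wt% Al.
Second mineral: 53.964 g Al in 142.265 g formula = 37.93 wt% Al.
11.17% − 37.93% gives a difference of -26.76 percentage points.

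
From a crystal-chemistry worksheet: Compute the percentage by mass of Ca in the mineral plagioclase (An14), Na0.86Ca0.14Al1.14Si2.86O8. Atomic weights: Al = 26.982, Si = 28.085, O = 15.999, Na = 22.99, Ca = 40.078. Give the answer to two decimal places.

2.12 weight percent

Formula mass = 0.86·22.99 + 0.14·40.078 + 1.14·26.982 + 2.86·28.085 + 8·15.999 = 264.457 g/mol, of which 5.611 g is Ca.
So Ca makes up 5.611/264.457 = 0.0212 of the mass, i.e. 2.12%.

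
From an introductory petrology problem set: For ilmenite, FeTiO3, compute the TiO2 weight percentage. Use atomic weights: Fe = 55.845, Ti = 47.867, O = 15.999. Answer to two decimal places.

Formula mass = 151.709 g/mol.
1 Ti → 1.0000 mol TiO2 per formula unit; M(TiO2) = 79.865, so TiO2 mass = 79.865 g.
79.865/151.709 × 100 = 52.64 wt%.

52.64 wt%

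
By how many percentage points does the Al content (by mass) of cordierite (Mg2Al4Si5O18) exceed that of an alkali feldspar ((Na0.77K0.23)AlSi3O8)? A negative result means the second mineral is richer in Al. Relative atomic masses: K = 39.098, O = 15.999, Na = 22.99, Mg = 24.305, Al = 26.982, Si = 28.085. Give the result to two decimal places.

Al in Mg2Al4Si5O18: molar mass 584.945 g/mol; 4×26.982 = 107.928 g → 18.45 wt%.
Al in (Na0.77K0.23)AlSi3O8: molar mass 265.924 g/mol; 1×26.982 = 26.982 g → 10.15 wt%.
Difference = 18.45 − 10.15 = 8.30 percentage points.

8.30 percentage points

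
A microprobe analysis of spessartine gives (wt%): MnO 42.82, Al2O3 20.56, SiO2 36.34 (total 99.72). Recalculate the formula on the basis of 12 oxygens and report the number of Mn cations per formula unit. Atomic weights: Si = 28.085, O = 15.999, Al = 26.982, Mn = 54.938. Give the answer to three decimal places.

42.82 wt% MnO ÷ 70.937 g/mol = 0.60363 mol, giving 0.60363 Mn and 0.60363 O.
20.56 wt% Al2O3 ÷ 101.961 g/mol = 0.20165 mol, giving 0.40330 Al and 0.60495 O.
36.34 wt% SiO2 ÷ 60.083 g/mol = 0.60483 mol, giving 0.60483 Si and 1.20966 O.
Oxygen sums to 2.41824; scaling by 12/2.41824 = 4.96229 puts the formula on 12 O.
Mn: 0.60363 × 4.96229 = 2.995 atoms per formula unit.

2.995 Mn apfu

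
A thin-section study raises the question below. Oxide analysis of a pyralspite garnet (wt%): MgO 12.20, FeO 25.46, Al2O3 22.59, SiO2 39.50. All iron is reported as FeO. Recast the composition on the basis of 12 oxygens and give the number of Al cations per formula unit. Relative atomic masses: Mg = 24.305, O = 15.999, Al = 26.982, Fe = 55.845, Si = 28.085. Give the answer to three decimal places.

2.017 Al apfu

MgO (M=40.304): mol = 0.30270; Mg = 0.30270, O = 0.30270.
FeO (M=71.844): mol = 0.35438; Fe = 0.35438, O = 0.35438.
Al2O3 (M=101.961): mol = 0.22156; Al = 0.44312, O = 0.66468.
SiO2 (M=60.083): mol = 0.65742; Si = 0.65742, O = 1.31484.
ΣO = 2.63660; factor = 12/ΣO = 4.55132.
Al apfu = 0.44312 × 4.55132 = 2.017.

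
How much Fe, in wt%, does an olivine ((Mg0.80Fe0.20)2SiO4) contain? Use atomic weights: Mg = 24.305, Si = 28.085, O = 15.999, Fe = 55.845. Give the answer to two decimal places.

14.57 wt%

Molar mass of (Mg0.80Fe0.20)2SiO4: 1.60×24.305 + 0.40×55.845 + 1×28.085 + 4×15.999 = 153.307 g/mol.
Mass of Fe per formula unit: 0.40 × 55.845 = 22.338 g.
Weight fraction Fe = 22.338 / 153.307 = 0.1457.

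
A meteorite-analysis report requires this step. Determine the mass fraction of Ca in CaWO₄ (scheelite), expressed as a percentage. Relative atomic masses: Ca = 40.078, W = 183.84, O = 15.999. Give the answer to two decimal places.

M(CaWO₄) = 287.914 g/mol.
Ca contributes 1 × 40.078 = 40.078 g per mole.
40.078/287.914 = 0.1392 → 13.92%.

13.92 mass %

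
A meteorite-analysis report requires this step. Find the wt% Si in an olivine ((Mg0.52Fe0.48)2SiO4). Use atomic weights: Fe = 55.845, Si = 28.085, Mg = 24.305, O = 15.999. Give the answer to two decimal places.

M((Mg0.52Fe0.48)2SiO4) = 170.969 g/mol.
Si contributes 1 × 28.085 = 28.085 g per mole.
28.085/170.969 = 0.1643 → 16.43%.

16.43 weight percent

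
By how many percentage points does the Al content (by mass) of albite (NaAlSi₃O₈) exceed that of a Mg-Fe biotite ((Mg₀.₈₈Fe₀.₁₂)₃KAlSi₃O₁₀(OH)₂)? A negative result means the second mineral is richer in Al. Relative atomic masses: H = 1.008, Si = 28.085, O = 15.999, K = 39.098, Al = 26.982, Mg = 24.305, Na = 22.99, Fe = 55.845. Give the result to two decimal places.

3.99 percentage points

First mineral: 26.982 g Al in 262.219 g formula = 10.29 wt% Al.
Second mineral: 26.982 g Al in 428.608 g formula = 6.30 wt% Al.
10.29% − 6.30% gives a difference of 3.99 percentage points.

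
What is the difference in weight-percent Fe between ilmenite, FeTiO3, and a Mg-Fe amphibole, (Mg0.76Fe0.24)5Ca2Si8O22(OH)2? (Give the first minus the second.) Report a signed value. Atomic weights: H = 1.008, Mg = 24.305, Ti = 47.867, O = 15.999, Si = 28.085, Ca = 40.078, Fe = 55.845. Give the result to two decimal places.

28.93 percentage points

M(FeTiO3) = 151.709 g/mol, so wt% Fe = 55.845/151.709 × 100 = 36.81%.
M((Mg0.76Fe0.24)5Ca2Si8O22(OH)2) = 850.201 g/mol, so wt% Fe = 67.014/850.201 × 100 = 7.88%.
36.81 − 7.88 = 28.93 pp.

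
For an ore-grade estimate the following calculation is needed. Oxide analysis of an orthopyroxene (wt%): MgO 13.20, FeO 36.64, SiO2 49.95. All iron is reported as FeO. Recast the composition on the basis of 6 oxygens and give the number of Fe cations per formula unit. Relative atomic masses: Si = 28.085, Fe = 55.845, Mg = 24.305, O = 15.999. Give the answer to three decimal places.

13.20 wt% MgO ÷ 40.304 g/mol = 0.32751 mol, giving 0.32751 Mg and 0.32751 O.
36.64 wt% FeO ÷ 71.844 g/mol = 0.50999 mol, giving 0.50999 Fe and 0.50999 O.
49.95 wt% SiO2 ÷ 60.083 g/mol = 0.83135 mol, giving 0.83135 Si and 1.66270 O.
Oxygen sums to 2.50020; scaling by 6/2.50020 = 2.39981 puts the formula on 6 O.
Fe: 0.50999 × 2.39981 = 1.224 atoms per formula unit.

1.224 Fe apfu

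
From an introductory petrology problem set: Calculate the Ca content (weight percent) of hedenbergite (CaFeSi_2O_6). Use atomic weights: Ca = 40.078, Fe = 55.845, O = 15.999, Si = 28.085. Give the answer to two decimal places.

Formula mass = 1*40.078 + 1*55.845 + 2*28.085 + 6*15.999 = 248.087 g/mol, of which 40.078 g is Ca.
So Ca makes up 40.078/248.087 = 0.1615 of the mass, i.e. 16.15%.

16.15 weight percent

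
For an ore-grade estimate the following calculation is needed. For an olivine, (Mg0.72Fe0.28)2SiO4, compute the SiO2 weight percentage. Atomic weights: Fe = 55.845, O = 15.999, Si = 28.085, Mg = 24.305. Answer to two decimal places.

37.94 wt%

Formula mass = 158.353 g/mol.
1 Si → 1.0000 mol SiO2 per formula unit; M(SiO2) = 60.083, so SiO2 mass = 60.083 g.
60.083/158.353 × 100 = 37.94 wt%.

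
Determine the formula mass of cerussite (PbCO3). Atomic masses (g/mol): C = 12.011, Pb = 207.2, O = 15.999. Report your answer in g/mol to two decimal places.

267.21 g/mol

The formula mass is the sum 1*207.2 + 1*12.011 + 3*15.999.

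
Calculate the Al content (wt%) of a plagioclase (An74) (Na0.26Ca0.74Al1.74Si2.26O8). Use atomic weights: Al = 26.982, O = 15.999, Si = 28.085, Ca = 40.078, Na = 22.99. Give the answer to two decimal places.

17.13 wt%

M(Na0.26Ca0.74Al1.74Si2.26O8) = 274.048 g/mol.
Al contributes 1.74 × 26.982 = 46.949 g per mole.
46.949/274.048 = 0.1713 → 17.13%.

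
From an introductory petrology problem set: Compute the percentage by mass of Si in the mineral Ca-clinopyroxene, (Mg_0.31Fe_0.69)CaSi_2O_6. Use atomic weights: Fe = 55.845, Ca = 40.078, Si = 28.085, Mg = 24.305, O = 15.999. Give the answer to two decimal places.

23.57 mass %

M((Mg_0.31Fe_0.69)CaSi_2O_6) = 238.310 g/mol.
Si contributes 2 × 28.085 = 56.170 g per mole.
56.170/238.310 = 0.2357 → 23.57%.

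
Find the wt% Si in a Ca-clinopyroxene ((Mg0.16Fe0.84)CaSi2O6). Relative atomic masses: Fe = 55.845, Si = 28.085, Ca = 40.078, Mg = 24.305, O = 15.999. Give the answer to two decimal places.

Molar mass of (Mg0.16Fe0.84)CaSi2O6: 0.16·24.305 + 0.84·55.845 + 1·40.078 + 2·28.085 + 6·15.999 = 243.041 g/mol.
Mass of Si per formula unit: 2 × 28.085 = 56.170 g.
Weight fraction Si = 56.170 / 243.041 = 0.2311.

23.11 weight percent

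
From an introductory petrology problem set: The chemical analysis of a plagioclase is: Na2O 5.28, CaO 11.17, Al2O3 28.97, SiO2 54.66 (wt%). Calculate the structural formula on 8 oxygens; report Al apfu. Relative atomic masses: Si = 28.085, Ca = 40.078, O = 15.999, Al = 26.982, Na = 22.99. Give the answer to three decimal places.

Na2O (M=61.979): mol = 0.08519; Na = 0.17038, O = 0.08519.
CaO (M=56.077): mol = 0.19919; Ca = 0.19919, O = 0.19919.
Al2O3 (M=101.961): mol = 0.28413; Al = 0.56826, O = 0.85239.
SiO2 (M=60.083): mol = 0.90974; Si = 0.90974, O = 1.81948.
ΣO = 2.95625; factor = 8/ΣO = 2.70613.
Al apfu = 0.56826 × 2.70613 = 1.538.

1.538 Al apfu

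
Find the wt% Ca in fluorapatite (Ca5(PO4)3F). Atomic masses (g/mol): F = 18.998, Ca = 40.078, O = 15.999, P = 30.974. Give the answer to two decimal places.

Molar mass of Ca5(PO4)3F: 5·40.078 + 3·30.974 + 12·15.999 + 1·18.998 = 504.298 g/mol.
Mass of Ca per formula unit: 5 × 40.078 = 200.390 g.
Weight fraction Ca = 200.390 / 504.298 = 0.3974.

39.74 weight percent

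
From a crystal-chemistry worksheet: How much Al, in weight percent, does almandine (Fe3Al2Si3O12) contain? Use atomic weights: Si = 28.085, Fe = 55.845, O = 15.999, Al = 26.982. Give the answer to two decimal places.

Molar mass of Fe3Al2Si3O12: 3·55.845 + 2·26.982 + 3·28.085 + 12·15.999 = 497.742 g/mol.
Mass of Al per formula unit: 2 × 26.982 = 53.964 g.
Weight fraction Al = 53.964 / 497.742 = 0.1084.

10.84 weight percent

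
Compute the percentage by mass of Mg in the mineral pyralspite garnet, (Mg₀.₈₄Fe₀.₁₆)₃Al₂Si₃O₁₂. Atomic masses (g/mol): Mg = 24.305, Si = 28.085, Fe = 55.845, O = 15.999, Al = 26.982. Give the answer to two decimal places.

Formula mass = 2.52×24.305 + 0.48×55.845 + 2×26.982 + 3×28.085 + 12×15.999 = 418.261 g/mol, of which 61.249 g is Mg.
So Mg makes up 61.249/418.261 = 0.1464 of the mass, i.e. 14.64%.

14.64 mass %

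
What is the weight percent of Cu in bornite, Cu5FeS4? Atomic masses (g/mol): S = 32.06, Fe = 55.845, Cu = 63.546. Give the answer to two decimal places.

Molar mass of Cu5FeS4: 5*63.546 + 1*55.845 + 4*32.06 = 501.815 g/mol.
Mass of Cu per formula unit: 5 × 63.546 = 317.730 g.
Weight fraction Cu = 317.730 / 501.815 = 0.6332.

63.32 weight percent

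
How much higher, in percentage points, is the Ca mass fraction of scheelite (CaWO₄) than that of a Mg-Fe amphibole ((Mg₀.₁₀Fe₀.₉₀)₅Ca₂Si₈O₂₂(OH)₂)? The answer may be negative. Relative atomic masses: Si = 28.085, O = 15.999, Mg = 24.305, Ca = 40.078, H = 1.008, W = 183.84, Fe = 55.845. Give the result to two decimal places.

First mineral: 40.078 g Ca in 287.914 g formula = 13.92 wt% Ca.
Second mineral: 80.156 g Ca in 954.283 g formula = 8.40 wt% Ca.
13.92% − 8.40% gives a difference of 5.52 percentage points.

5.52 percentage points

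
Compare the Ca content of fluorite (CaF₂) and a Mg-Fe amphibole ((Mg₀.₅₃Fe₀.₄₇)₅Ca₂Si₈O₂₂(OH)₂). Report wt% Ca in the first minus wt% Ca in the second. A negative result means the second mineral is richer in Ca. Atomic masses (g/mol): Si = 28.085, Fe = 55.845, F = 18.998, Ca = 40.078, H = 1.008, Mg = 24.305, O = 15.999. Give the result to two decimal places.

Ca in CaF₂: molar mass 78.074 g/mol; 1×40.078 = 40.078 g → 51.33 wt%.
Ca in (Mg₀.₅₃Fe₀.₄₇)₅Ca₂Si₈O₂₂(OH)₂: molar mass 886.472 g/mol; 2×40.078 = 80.156 g → 9.04 wt%.
Difference = 51.33 − 9.04 = 42.29 percentage points.

42.29 percentage points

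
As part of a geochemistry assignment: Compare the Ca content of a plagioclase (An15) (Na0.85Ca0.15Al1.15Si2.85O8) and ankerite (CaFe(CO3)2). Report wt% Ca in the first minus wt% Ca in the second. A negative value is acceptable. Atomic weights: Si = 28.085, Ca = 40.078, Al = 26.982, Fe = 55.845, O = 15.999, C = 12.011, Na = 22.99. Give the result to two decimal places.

-16.29 percentage points

First mineral: 6.012 g Ca in 264.617 g formula = 2.27 wt% Ca.
Second mineral: 40.078 g Ca in 215.939 g formula = 18.56 wt% Ca.
2.27% − 18.56% gives a difference of -16.29 percentage points.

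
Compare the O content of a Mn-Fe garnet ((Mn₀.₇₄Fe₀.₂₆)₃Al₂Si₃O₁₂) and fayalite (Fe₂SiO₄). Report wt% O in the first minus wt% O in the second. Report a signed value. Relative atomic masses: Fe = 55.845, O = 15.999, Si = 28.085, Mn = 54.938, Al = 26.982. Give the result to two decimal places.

O in (Mn₀.₇₄Fe₀.₂₆)₃Al₂Si₃O₁₂: molar mass 495.728 g/mol; 12×15.999 = 191.988 g → 38.73 wt%.
O in Fe₂SiO₄: molar mass 203.771 g/mol; 4×15.999 = 63.996 g → 31.41 wt%.
Difference = 38.73 − 31.41 = 7.32 percentage points.

7.32 percentage points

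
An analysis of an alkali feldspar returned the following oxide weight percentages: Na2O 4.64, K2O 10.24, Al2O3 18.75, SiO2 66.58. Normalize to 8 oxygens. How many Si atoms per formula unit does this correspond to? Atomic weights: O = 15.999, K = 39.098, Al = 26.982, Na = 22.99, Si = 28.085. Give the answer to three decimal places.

Na2O (M=61.979): mol = 0.07486; Na = 0.14972, O = 0.07486.
K2O (M=94.195): mol = 0.10871; K = 0.21742, O = 0.10871.
Al2O3 (M=101.961): mol = 0.18389; Al = 0.36778, O = 0.55167.
SiO2 (M=60.083): mol = 1.10813; Si = 1.10813, O = 2.21626.
ΣO = 2.95150; factor = 8/ΣO = 2.71049.
Si apfu = 1.10813 × 2.71049 = 3.004.

3.004 Si apfu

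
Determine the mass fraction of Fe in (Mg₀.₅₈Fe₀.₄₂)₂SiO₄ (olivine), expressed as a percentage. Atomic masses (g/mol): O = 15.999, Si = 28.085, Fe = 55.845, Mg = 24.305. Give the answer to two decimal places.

28.06 wt%

M((Mg₀.₅₈Fe₀.₄₂)₂SiO₄) = 167.185 g/mol.
Fe contributes 0.84 × 55.845 = 46.910 g per mole.
46.910/167.185 = 0.2806 → 28.06%.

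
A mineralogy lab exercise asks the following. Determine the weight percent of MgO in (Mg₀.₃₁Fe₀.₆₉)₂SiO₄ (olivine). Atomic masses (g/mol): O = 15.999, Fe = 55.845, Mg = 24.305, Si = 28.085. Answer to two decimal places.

13.56 wt%

Molar mass of (Mg₀.₃₁Fe₀.₆₉)₂SiO₄ = 0.62*24.305 + 1.38*55.845 + 1*28.085 + 4*15.999 = 184.216 g/mol.
Each formula unit contains 0.62 Mg, equivalent to 0.62/1 = 0.6200 mol MgO.
M(MgO) = 1×24.305 + 1×15.999 = 40.304 g/mol.
Mass of MgO per formula unit = 0.6200 × 40.304 = 24.988 g.
MgO wt% = 24.988 / 184.216 × 100 = 13.56%.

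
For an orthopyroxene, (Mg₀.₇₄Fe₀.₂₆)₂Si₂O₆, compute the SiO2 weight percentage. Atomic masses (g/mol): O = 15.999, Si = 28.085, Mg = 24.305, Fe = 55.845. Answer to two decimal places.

55.33 wt%

Molar mass of (Mg₀.₇₄Fe₀.₂₆)₂Si₂O₆ = 1.48×24.305 + 0.52×55.845 + 2×28.085 + 6×15.999 = 217.175 g/mol.
Each formula unit contains 2 Si, equivalent to 2/1 = 2.0000 mol SiO2.
M(SiO2) = 1×28.085 + 2×15.999 = 60.083 g/mol.
Mass of SiO2 per formula unit = 2.0000 × 60.083 = 120.166 g.
SiO2 wt% = 120.166 / 217.175 × 100 = 55.33%.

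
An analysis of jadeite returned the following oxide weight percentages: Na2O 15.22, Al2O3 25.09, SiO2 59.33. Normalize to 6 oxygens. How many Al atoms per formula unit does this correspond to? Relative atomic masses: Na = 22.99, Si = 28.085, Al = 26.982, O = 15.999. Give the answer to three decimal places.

Na2O (M=61.979): mol = 0.24557; Na = 0.49114, O = 0.24557.
Al2O3 (M=101.961): mol = 0.24607; Al = 0.49214, O = 0.73821.
SiO2 (M=60.083): mol = 0.98747; Si = 0.98747, O = 1.97494.
ΣO = 2.95872; factor = 6/ΣO = 2.02790.
Al apfu = 0.49214 × 2.02790 = 0.998.

0.998 Al apfu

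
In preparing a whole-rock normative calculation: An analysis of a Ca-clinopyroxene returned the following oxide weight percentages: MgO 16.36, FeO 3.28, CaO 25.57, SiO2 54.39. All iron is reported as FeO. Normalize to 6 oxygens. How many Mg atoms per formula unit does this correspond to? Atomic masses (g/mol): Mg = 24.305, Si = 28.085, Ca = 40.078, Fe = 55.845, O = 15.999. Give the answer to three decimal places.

MgO (M=40.304): mol = 0.40592; Mg = 0.40592, O = 0.40592.
FeO (M=71.844): mol = 0.04565; Fe = 0.04565, O = 0.04565.
CaO (M=56.077): mol = 0.45598; Ca = 0.45598, O = 0.45598.
SiO2 (M=60.083): mol = 0.90525; Si = 0.90525, O = 1.81050.
ΣO = 2.71805; factor = 6/ΣO = 2.20746.
Mg apfu = 0.40592 × 2.20746 = 0.896.

0.896 Mg apfu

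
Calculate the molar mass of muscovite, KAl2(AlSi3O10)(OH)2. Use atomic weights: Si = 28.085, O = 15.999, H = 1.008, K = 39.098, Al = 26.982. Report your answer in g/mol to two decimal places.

398.30 g/mol

M = 1·39.098 + 3·26.982 + 3·28.085 + 12·15.999 + 2·1.008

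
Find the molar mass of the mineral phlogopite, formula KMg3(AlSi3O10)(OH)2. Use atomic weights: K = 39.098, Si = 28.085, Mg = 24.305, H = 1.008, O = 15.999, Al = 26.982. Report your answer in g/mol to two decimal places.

417.25 g/mol

K: 1 × 39.098 = 39.0980
Mg: 3 × 24.305 = 72.9150
Al: 1 × 26.982 = 26.9820
Si: 3 × 28.085 = 84.2550
O: 12 × 15.999 = 191.9880
H: 2 × 1.008 = 2.0160
Summing the contributions gives the formula mass.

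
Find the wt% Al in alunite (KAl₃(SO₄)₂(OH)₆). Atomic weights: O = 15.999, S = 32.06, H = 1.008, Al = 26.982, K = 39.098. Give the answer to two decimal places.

Formula mass = 1·39.098 + 3·26.982 + 2·32.06 + 14·15.999 + 6·1.008 = 414.198 g/mol, of which 80.946 g is Al.
So Al makes up 80.946/414.198 = 0.1954 of the mass, i.e. 19.54%.

19.54 wt%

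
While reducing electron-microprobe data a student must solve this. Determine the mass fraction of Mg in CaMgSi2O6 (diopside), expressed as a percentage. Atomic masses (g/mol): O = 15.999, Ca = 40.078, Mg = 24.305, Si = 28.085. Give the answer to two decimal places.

11.22 wt%

Formula mass = 1·40.078 + 1·24.305 + 2·28.085 + 6·15.999 = 216.547 g/mol, of which 24.305 g is Mg.
So Mg makes up 24.305/216.547 = 0.1122 of the mass, i.e. 11.22%.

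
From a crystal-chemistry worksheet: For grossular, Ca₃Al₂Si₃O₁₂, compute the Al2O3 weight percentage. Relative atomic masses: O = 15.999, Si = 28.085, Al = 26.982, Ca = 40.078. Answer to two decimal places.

Molar mass of Ca₃Al₂Si₃O₁₂ = 3·40.078 + 2·26.982 + 3·28.085 + 12·15.999 = 450.441 g/mol.
Each formula unit contains 2 Al, equivalent to 2/2 = 1.0000 mol Al2O3.
M(Al2O3) = 2×26.982 + 3×15.999 = 101.961 g/mol.
Mass of Al2O3 per formula unit = 1.0000 × 101.961 = 101.961 g.
Al2O3 wt% = 101.961 / 450.441 × 100 = 22.64%.

22.64 wt%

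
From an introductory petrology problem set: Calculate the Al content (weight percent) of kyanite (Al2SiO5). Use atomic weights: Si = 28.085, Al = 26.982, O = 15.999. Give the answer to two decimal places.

33.30 weight percent

Molar mass of Al2SiO5: 2*26.982 + 1*28.085 + 5*15.999 = 162.044 g/mol.
Mass of Al per formula unit: 2 × 26.982 = 53.964 g.
Weight fraction Al = 53.964 / 162.044 = 0.3330.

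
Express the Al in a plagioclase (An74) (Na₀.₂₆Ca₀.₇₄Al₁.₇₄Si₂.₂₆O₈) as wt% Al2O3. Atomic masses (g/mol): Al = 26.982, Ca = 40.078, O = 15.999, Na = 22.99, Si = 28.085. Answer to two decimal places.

Molar mass of Na₀.₂₆Ca₀.₇₄Al₁.₇₄Si₂.₂₆O₈ = 0.26*22.99 + 0.74*40.078 + 1.74*26.982 + 2.26*28.085 + 8*15.999 = 274.048 g/mol.
Each formula unit contains 1.74 Al, equivalent to 1.74/2 = 0.8700 mol Al2O3.
M(Al2O3) = 2×26.982 + 3×15.999 = 101.961 g/mol.
Mass of Al2O3 per formula unit = 0.8700 × 101.961 = 88.706 g.
Al2O3 wt% = 88.706 / 274.048 × 100 = 32.37%.

32.37 wt%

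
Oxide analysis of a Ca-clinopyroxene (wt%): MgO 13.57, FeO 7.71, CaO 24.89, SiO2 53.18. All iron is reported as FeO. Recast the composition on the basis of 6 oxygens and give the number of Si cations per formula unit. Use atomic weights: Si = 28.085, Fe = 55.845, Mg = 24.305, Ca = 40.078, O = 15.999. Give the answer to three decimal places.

1.998 Si apfu

MgO: 13.57/40.304 = 0.33669 mol → 0.33669 mol Mg, 0.33669 mol O.
FeO: 7.71/71.844 = 0.10732 mol → 0.10732 mol Fe, 0.10732 mol O.
CaO: 24.89/56.077 = 0.44385 mol → 0.44385 mol Ca, 0.44385 mol O.
SiO2: 53.18/60.083 = 0.88511 mol → 0.88511 mol Si, 1.77022 mol O.
Total oxygen = 2.65808 mol. Normalization factor = 6/2.65808 = 2.25727.
Si per 6 O = 0.88511 × 2.25727 = 1.998.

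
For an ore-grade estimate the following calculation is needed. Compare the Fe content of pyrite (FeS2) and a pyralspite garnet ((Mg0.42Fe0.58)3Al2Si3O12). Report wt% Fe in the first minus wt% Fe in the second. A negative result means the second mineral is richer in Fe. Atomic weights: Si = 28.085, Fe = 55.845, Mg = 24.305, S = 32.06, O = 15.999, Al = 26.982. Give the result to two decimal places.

25.33 percentage points

First mineral: 55.845 g Fe in 119.965 g formula = 46.55 wt% Fe.
Second mineral: 97.170 g Fe in 458.002 g formula = 21.22 wt% Fe.
46.55% − 21.22% gives a difference of 25.33 percentage points.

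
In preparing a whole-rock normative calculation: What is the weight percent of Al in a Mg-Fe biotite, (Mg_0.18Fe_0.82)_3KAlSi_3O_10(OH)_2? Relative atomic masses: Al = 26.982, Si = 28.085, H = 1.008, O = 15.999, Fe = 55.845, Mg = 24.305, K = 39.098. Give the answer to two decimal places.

5.45 mass %

Molar mass of (Mg_0.18Fe_0.82)_3KAlSi_3O_10(OH)_2: 0.54*24.305 + 2.46*55.845 + 1*39.098 + 1*26.982 + 3*28.085 + 12*15.999 + 2*1.008 = 494.842 g/mol.
Mass of Al per formula unit: 1 × 26.982 = 26.982 g.
Weight fraction Al = 26.982 / 494.842 = 0.0545.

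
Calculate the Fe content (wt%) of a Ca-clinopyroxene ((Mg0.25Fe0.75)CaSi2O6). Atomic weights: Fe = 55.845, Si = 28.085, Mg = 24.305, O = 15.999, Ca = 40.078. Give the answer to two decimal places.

17.44 wt%

M((Mg0.25Fe0.75)CaSi2O6) = 240.202 g/mol.
Fe contributes 0.75 × 55.845 = 41.884 g per mole.
41.884/240.202 = 0.1744 → 17.44%.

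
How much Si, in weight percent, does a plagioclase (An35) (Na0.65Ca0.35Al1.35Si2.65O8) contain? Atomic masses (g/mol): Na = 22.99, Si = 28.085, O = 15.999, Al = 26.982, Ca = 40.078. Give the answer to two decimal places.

27.79 weight percent

M(Na0.65Ca0.35Al1.35Si2.65O8) = 267.814 g/mol.
Si contributes 2.65 × 28.085 = 74.425 g per mole.
74.425/267.814 = 0.2779 → 27.79%.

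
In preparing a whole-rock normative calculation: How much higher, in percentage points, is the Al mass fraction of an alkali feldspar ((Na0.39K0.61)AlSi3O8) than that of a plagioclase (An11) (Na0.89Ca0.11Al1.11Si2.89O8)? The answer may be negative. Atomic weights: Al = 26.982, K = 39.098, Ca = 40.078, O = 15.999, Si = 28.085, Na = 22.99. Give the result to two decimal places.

Al in (Na0.39K0.61)AlSi3O8: molar mass 272.045 g/mol; 1×26.982 = 26.982 g → 9.92 wt%.
Al in Na0.89Ca0.11Al1.11Si2.89O8: molar mass 263.977 g/mol; 1.11×26.982 = 29.950 g → 11.35 wt%.
Difference = 9.92 − 11.35 = -1.43 percentage points.

-1.43 percentage points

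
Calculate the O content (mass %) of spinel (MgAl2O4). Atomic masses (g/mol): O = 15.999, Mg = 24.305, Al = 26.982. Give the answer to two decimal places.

44.98 mass %

Formula mass = 1×24.305 + 2×26.982 + 4×15.999 = 142.265 g/mol, of which 63.996 g is O.
So O makes up 63.996/142.265 = 0.4498 of the mass, i.e. 44.98%.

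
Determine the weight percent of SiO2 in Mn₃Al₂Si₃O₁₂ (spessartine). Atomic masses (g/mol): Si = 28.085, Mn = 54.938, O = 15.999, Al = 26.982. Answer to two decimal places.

M(Mn₃Al₂Si₃O₁₂) = 495.021 g/mol; M(SiO2) = 60.083 g/mol.
Moles SiO2 per formula unit = 3 Si ÷ 1 = 3.0000.
SiO2 fraction = (3.0000 × 60.083) / 495.021 = 180.249/495.021 = 0.3641.

36.41 wt%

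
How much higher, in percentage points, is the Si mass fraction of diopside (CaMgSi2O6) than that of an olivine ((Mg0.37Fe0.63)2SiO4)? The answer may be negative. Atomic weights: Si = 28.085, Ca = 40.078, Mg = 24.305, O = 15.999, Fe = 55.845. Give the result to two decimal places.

10.37 percentage points

M(CaMgSi2O6) = 216.547 g/mol, so wt% Si = 56.170/216.547 × 100 = 25.94%.
M((Mg0.37Fe0.63)2SiO4) = 180.431 g/mol, so wt% Si = 28.085/180.431 × 100 = 15.57%.
25.94 − 15.57 = 10.37 pp.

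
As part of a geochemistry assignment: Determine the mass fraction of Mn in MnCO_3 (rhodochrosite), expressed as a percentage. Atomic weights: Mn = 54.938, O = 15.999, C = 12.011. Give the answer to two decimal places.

47.79 wt%

Molar mass of MnCO_3: 1×54.938 + 1×12.011 + 3×15.999 = 114.946 g/mol.
Mass of Mn per formula unit: 1 × 54.938 = 54.938 g.
Weight fraction Mn = 54.938 / 114.946 = 0.4779.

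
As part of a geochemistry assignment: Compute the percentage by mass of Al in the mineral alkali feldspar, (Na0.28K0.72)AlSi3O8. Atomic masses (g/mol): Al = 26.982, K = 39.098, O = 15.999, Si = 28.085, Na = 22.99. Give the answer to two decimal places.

9.85 mass %

Formula mass = 0.28×22.99 + 0.72×39.098 + 1×26.982 + 3×28.085 + 8×15.999 = 273.817 g/mol, of which 26.982 g is Al.
So Al makes up 26.982/273.817 = 0.0985 of the mass, i.e. 9.85%.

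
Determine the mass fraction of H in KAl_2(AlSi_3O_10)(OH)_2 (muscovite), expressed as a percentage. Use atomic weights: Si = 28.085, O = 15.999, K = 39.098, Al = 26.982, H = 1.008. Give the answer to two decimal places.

0.51 weight percent

Molar mass of KAl_2(AlSi_3O_10)(OH)_2: 1×39.098 + 3×26.982 + 3×28.085 + 12×15.999 + 2×1.008 = 398.303 g/mol.
Mass of H per formula unit: 2 × 1.008 = 2.016 g.
Weight fraction H = 2.016 / 398.303 = 0.0051.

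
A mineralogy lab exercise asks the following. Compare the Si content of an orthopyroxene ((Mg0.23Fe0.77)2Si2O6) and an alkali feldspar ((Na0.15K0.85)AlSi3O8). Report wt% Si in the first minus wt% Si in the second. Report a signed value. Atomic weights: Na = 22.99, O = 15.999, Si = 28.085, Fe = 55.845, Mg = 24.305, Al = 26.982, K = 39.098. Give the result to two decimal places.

-8.01 percentage points

First mineral: 56.170 g Si in 249.346 g formula = 22.53 wt% Si.
Second mineral: 84.255 g Si in 275.911 g formula = 30.54 wt% Si.
22.53% − 30.54% gives a difference of -8.01 percentage points.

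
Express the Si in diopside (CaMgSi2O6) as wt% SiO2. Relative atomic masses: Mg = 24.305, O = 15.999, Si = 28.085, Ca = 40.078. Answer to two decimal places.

M(CaMgSi2O6) = 216.547 g/mol; M(SiO2) = 60.083 g/mol.
Moles SiO2 per formula unit = 2 Si ÷ 1 = 2.0000.
SiO2 fraction = (2.0000 × 60.083) / 216.547 = 120.166/216.547 = 0.5549.

55.49 wt%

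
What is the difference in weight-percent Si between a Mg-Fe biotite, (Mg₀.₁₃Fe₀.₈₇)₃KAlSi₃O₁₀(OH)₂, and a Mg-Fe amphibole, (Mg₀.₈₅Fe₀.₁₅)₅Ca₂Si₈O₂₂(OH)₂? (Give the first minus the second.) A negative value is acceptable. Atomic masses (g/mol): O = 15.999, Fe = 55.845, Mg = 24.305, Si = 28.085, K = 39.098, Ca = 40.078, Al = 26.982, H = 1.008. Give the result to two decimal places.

-10.01 percentage points

Si in (Mg₀.₁₃Fe₀.₈₇)₃KAlSi₃O₁₀(OH)₂: molar mass 499.573 g/mol; 3×28.085 = 84.255 g → 16.87 wt%.
Si in (Mg₀.₈₅Fe₀.₁₅)₅Ca₂Si₈O₂₂(OH)₂: molar mass 836.008 g/mol; 8×28.085 = 224.680 g → 26.88 wt%.
Difference = 16.87 − 26.88 = -10.01 percentage points.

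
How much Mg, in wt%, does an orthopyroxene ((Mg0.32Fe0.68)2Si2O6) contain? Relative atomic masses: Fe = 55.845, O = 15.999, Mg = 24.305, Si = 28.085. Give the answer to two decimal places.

Formula mass = 0.64·24.305 + 1.36·55.845 + 2·28.085 + 6·15.999 = 243.668 g/mol, of which 15.555 g is Mg.
So Mg makes up 15.555/243.668 = 0.0638 of the mass, i.e. 6.38%.

6.38 wt%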